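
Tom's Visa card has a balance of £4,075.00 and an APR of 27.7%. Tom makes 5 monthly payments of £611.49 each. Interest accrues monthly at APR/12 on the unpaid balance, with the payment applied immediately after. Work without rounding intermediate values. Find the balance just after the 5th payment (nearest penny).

£1,365.64

Monthly rate r = 27.7%/12 = 2.30833% = 0.0230833.
Each month: B ← B·(1+r) − £611.49.
Month 1: interest £94.06; balance after payment £3,557.57.
Month 2: interest £82.12; balance after payment £3,028.21.
Month 3: interest £69.90; balance after payment £2,486.62.
Month 4: interest £57.40; balance after payment £1,932.53.
Month 5: interest £44.61; balance after payment £1,365.64.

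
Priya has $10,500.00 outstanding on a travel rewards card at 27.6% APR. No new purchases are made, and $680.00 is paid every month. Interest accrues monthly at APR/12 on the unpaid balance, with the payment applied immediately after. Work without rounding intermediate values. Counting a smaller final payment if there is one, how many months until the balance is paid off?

20 months

Monthly rate r = 27.6%/12 = 2.3% = 0.023.
Recurrence: B ← B·(1+r) − $680.00.
Month 1: interest $241.50; balance after payment $10,061.50.
Month 2: interest $231.41; balance after payment $9,612.91.
Closed form: n = −ln(1 − rB₀/P)/ln(1+r) = −ln(0.64485)/ln(1.023) ≈ 19.294, so the balance reaches zero during payment 20.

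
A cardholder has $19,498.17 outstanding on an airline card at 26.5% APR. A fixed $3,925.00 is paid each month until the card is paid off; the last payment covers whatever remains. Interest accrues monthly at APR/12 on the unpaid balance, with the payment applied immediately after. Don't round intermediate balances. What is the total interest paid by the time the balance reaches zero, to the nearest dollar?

Monthly rate r = 26.5%/12 = 2.20833% = 0.0220833.
Payoff takes n = ⌈−ln(1 − rB₀/P)/ln(1+r)⌉ = ⌈5.320⌉ = 6 payments; the last is $1,264.50.
Total paid = 5·$3,925.00 + $1,264.50 = $20,889.50.
Total interest = total paid − principal = $20,889.50 − $19,498.17 = $1,391.33.

$1,391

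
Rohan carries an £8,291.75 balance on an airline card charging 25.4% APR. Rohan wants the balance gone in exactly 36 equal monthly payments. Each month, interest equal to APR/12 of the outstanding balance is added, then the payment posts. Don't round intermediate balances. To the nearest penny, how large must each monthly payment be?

£331.44

Monthly rate r = 25.4%/12 = 2.11667% = 0.0211667.
Level-payment amortization: P = B₀·r / (1 − (1+r)^(−n)) = 8291.75·0.0211667 / (1 − 1.02117^(−36)).
Denominator 1 − (1+r)^(−36) = 0.529541497.
P = 175.509 / 0.529541497 ≈ 331.44.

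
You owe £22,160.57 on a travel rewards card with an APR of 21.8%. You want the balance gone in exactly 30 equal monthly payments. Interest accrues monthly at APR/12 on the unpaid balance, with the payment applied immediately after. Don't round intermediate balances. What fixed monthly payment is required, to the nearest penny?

Monthly rate r = 21.8%/12 = 1.81667% = 0.0181667.
Level-payment amortization: P = B₀·r / (1 − (1+r)^(−n)) = 22160.57·0.0181667 / (1 − 1.01817^(−30)).
Denominator 1 − (1+r)^(−30) = 0.417315108.
P = 402.584 / 0.417315108 ≈ 964.70.

£964.70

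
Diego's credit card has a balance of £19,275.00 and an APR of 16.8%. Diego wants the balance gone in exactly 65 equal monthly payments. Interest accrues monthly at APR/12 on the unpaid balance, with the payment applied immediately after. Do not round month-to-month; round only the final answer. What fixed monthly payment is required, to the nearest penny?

Monthly rate r = 16.8%/12 = 1.4% = 0.014.
Level-payment amortization: P = B₀·r / (1 − (1+r)^(−n)) = 19275.00·0.014 / (1 − 1.014^(−65)).
Denominator 1 − (1+r)^(−65) = 0.594927346.
P = 269.85 / 0.594927346 ≈ 453.58.

£453.58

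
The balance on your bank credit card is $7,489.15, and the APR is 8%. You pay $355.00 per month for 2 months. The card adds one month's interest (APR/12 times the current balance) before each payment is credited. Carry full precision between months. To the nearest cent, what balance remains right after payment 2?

Monthly rate r = 8%/12 = 0.666667% = 0.00666667.
Each month: B ← B·(1+r) − $355.00.
Month 1: interest $49.93; balance after payment $7,184.08.
Month 2: interest $47.89; balance after payment $6,876.97.

$6,876.97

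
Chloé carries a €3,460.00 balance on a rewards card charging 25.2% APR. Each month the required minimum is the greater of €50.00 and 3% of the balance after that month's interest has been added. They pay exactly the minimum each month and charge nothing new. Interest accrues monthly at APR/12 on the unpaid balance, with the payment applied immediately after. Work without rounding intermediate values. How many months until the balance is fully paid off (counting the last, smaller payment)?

134 months

Monthly rate r = 25.2%/12 = 2.1% = 0.021.
While 3% of the post-interest balance exceeds €50.00, each month B ← (B·(1+r))·(1 − 0.03), i.e. B shrinks by the factor (1+r)·0.97 = 0.99037.
This holds for months 1–78. Entering month 79 the balance is €1,626.59; 3% of the post-interest balance is now below €50.00, so the flat €50.00 minimum applies from here.
From month 79 a fixed €50.00 at rate r clears €1,626.59 in 56 more payments. Total: 78 + 56 = 134 months.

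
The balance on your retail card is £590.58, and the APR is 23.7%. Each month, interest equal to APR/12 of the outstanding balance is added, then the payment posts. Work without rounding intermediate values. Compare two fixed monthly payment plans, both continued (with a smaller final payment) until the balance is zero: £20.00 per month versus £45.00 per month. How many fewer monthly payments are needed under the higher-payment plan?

Monthly rate r = 23.7%/12 = 1.975% = 0.01975.
At £20.00/mo: n = ⌈−ln(1 − rB₀/P)/ln(1+r)⌉ = 45 payments (last £14.98); total interest = total paid − £590.58 = £304.40.
At £45.00/mo: 16 payments (last £15.42); total interest £99.84.
Payments saved = 45 − 16 = 29.

29 fewer payments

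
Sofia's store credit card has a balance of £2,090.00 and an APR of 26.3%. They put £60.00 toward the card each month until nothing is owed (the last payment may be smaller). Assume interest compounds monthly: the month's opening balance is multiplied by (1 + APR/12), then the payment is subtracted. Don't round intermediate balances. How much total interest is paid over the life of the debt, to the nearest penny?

Monthly rate r = 26.3%/12 = 2.19167% = 0.0219167.
Payoff takes n = ⌈−ln(1 − rB₀/P)/ln(1+r)⌉ = ⌈66.491⌉ = 67 payments; the last is £29.60.
Total paid = 66·£60.00 + £29.60 = £3,989.60.
Total interest = total paid − principal = £3,989.60 − £2,090.00 = £1,899.60.

£1,899.60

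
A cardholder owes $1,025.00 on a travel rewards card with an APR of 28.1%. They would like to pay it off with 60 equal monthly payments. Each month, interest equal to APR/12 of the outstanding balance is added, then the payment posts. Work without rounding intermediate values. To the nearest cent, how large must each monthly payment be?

Monthly rate r = 28.1%/12 = 2.34167% = 0.0234167.
Level-payment amortization: P = B₀·r / (1 − (1+r)^(−n)) = 1025.00·0.0234167 / (1 − 1.02342^(−60)).
Denominator 1 − (1+r)^(−60) = 0.750626167.
P = 24.0021 / 0.750626167 ≈ 31.98.

$31.98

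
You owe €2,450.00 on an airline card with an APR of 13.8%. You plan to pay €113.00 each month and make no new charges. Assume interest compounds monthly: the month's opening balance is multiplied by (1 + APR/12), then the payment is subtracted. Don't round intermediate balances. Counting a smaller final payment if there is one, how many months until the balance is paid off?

Monthly rate r = 13.8%/12 = 1.15% = 0.0115.
Recurrence: B ← B·(1+r) − €113.00.
Month 1: interest €28.18; balance after payment €2,365.18.
Month 2: interest €27.20; balance after payment €2,279.37.
Closed form: n = −ln(1 − rB₀/P)/ln(1+r) = −ln(0.75066)/ln(1.0115) ≈ 25.082, so the balance reaches zero during payment 26.

26 months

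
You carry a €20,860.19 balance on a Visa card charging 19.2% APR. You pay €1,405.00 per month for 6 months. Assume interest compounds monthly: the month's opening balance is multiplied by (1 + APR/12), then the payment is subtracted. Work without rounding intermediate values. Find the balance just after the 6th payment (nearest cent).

€14,170.12

Monthly rate r = 19.2%/12 = 1.6% = 0.016.
Each month: B ← B·(1+r) − €1,405.00.
Month 1: interest €333.76; balance after payment €19,788.95.
Month 2: interest €316.62; balance after payment €18,700.58.
Month 3: interest €299.21; balance after payment €17,594.79.
Month 4: interest €281.52; balance after payment €16,471.30.
Month 5: interest €263.54; balance after payment €15,329.84.
Month 6: interest €245.28; balance after payment €14,170.12.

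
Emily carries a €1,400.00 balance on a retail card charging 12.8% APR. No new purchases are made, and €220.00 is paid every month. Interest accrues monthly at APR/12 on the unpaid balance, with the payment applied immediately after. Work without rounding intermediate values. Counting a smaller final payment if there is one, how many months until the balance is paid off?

Monthly rate r = 12.8%/12 = 1.06667% = 0.0106667.
Recurrence: B ← B·(1+r) − €220.00.
Month 1: interest €14.93; balance after payment €1,194.93.
Month 2: interest €12.75; balance after payment €987.68.
Closed form: n = −ln(1 − rB₀/P)/ln(1+r) = −ln(0.93212)/ln(1.01067) ≈ 6.625, so the balance reaches zero during payment 7.

7 payments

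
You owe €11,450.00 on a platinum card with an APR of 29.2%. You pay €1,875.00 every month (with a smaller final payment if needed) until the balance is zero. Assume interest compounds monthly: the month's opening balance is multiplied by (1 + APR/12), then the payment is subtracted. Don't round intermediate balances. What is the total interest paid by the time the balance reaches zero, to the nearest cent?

Monthly rate r = 29.2%/12 = 2.43333% = 0.0243333.
Payoff takes n = ⌈−ln(1 − rB₀/P)/ln(1+r)⌉ = ⌈6.691⌉ = 7 payments; the last is €1,300.66.
Total paid = 6·€1,875.00 + €1,300.66 = €12,550.66.
Total interest = total paid − principal = €12,550.66 − €11,450.00 = €1,100.66.

€1,100.66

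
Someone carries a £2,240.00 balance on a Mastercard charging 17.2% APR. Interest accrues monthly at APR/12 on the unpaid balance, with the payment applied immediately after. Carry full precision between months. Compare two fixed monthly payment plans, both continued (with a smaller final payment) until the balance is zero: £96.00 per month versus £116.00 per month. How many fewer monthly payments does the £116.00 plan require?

Monthly rate r = 17.2%/12 = 1.43333% = 0.0143333.
At £96.00/mo: n = ⌈−ln(1 − rB₀/P)/ln(1+r)⌉ = 29 payments (last £58.50); total interest = total paid − £2,240.00 = £506.50.
At £116.00/mo: 23 payments (last £89.39); total interest £401.39.
Payments saved = 29 − 23 = 6.

6 fewer payments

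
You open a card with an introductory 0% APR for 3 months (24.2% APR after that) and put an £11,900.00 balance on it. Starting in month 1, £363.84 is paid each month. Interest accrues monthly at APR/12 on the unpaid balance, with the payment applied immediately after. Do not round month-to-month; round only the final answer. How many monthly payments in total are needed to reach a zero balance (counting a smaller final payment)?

Promo months 1–3 at r₀ = 0%/12 = 0; months 4+ at r₁ = 24.2%/12 = 0.0201667.
After month 3 (no interest yet): B = £11,900.00 − 3·£363.84 = £10,808.48.
Then at r₁ with £363.84/mo: n₂ = −ln(1 − r₁·B/P)/ln(1+r₁) ≈ 45.78 → 46 more payments.

49 payments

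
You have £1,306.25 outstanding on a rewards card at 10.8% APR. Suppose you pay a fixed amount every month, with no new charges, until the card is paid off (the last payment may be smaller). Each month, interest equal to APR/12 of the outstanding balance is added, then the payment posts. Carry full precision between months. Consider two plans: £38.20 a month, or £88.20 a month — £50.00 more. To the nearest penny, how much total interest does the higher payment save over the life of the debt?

£159.98

Monthly rate r = 10.8%/12 = 0.9% = 0.009.
At £38.20/mo: n = ⌈−ln(1 − rB₀/P)/ln(1+r)⌉ = 42 payments (last £2.00); total interest = total paid − £1,306.25 = £261.95.
At £88.20/mo: 16 payments (last £85.22); total interest £101.97.
Interest saved = £261.95 − £101.97 = £159.98.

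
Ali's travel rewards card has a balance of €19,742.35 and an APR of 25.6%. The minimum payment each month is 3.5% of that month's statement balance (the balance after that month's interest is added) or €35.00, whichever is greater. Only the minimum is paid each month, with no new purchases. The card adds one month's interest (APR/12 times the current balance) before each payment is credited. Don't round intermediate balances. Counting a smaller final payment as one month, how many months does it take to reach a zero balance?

250 months

Monthly rate r = 25.6%/12 = 2.13333% = 0.0213333.
While 3.5% of the post-interest balance exceeds €35.00, each month B ← (B·(1+r))·(1 − 0.035), i.e. B shrinks by the factor (1+r)·0.965 = 0.98559.
This holds for months 1–207. Entering month 208 the balance is €977.75; 3.5% of the post-interest balance is now below €35.00, so the flat €35.00 minimum applies from here.
From month 208 a fixed €35.00 at rate r clears €977.75 in 43 more payments. Total: 207 + 43 = 250 months.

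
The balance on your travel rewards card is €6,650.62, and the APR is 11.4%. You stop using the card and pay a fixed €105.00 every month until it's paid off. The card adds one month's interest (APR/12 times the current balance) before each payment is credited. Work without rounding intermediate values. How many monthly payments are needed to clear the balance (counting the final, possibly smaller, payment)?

Monthly rate r = 11.4%/12 = 0.95% = 0.0095.
Recurrence: B ← B·(1+r) − €105.00.
Month 1: interest €63.18; balance after payment €6,608.80.
Month 2: interest €62.78; balance after payment €6,566.58.
Closed form: n = −ln(1 − rB₀/P)/ln(1+r) = −ln(0.39828)/ln(1.0095) ≈ 97.366, so the balance reaches zero during payment 98.

98 months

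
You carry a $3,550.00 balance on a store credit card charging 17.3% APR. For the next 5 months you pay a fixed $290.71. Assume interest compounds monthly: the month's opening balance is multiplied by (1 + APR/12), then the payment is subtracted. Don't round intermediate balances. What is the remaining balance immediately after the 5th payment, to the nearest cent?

$2,317.31

Monthly rate r = 17.3%/12 = 1.44167% = 0.0144167.
Each month: B ← B·(1+r) − $290.71.
Month 1: interest $51.18; balance after payment $3,310.47.
Month 2: interest $47.73; balance after payment $3,067.49.
Month 3: interest $44.22; balance after payment $2,821.00.
Month 4: interest $40.67; balance after payment $2,570.96.
Month 5: interest $37.06; balance after payment $2,317.31.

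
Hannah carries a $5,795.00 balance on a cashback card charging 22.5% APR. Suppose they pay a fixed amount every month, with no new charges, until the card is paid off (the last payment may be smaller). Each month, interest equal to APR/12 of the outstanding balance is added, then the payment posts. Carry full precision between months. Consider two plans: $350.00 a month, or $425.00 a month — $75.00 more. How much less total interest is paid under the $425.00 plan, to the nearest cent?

Monthly rate r = 22.5%/12 = 1.875% = 0.01875.
At $350.00/mo: n = ⌈−ln(1 − rB₀/P)/ln(1+r)⌉ = 21 payments (last $3.48); total interest = total paid − $5,795.00 = $1,208.48.
At $425.00/mo: 16 payments (last $380.47); total interest $960.47.
Interest saved = $1,208.48 − $960.47 = $248.01.

$248.01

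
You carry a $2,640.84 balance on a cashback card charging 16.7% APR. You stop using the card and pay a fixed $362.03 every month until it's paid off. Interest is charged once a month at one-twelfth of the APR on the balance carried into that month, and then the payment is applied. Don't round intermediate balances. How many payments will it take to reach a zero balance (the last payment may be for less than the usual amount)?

Monthly rate r = 16.7%/12 = 1.39167% = 0.0139167.
Recurrence: B ← B·(1+r) − $362.03.
Month 1: interest $36.75; balance after payment $2,315.56.
Month 2: interest $32.22; balance after payment $1,985.76.
Closed form: n = −ln(1 − rB₀/P)/ln(1+r) = −ln(0.89848)/ln(1.01392) ≈ 7.745, so the balance reaches zero during payment 8.

8 months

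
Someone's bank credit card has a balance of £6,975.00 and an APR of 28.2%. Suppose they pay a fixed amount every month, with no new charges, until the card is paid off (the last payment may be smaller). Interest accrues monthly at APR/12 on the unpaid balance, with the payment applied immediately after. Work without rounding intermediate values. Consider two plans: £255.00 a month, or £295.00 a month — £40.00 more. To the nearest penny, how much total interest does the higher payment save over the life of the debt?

£1,000.49

Monthly rate r = 28.2%/12 = 2.35% = 0.0235.
At £255.00/mo: n = ⌈−ln(1 − rB₀/P)/ln(1+r)⌉ = 45 payments (last £81.94); total interest = total paid − £6,975.00 = £4,326.94.
At £295.00/mo: 35 payments (last £271.45); total interest £3,326.45.
Interest saved = £4,326.94 − £3,326.45 = £1,000.49.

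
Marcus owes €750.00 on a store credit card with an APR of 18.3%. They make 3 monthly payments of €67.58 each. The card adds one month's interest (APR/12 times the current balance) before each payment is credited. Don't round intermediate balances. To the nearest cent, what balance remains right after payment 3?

€578.99

Monthly rate r = 18.3%/12 = 1.525% = 0.01525.
Each month: B ← B·(1+r) − €67.58.
Month 1: interest €11.44; balance after payment €693.86.
Month 2: interest €10.58; balance after payment €636.86.
Month 3: interest €9.71; balance after payment €578.99.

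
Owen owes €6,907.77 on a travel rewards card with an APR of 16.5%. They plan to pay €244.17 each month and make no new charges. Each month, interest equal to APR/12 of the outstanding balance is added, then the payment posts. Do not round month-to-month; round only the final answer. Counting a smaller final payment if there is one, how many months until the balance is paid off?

Monthly rate r = 16.5%/12 = 1.375% = 0.01375.
Recurrence: B ← B·(1+r) − €244.17.
Month 1: interest €94.98; balance after payment €6,758.58.
Month 2: interest €92.93; balance after payment €6,607.34.
Closed form: n = −ln(1 − rB₀/P)/ln(1+r) = −ln(0.611)/ln(1.01375) ≈ 36.075, so the balance reaches zero during payment 37.

37 payments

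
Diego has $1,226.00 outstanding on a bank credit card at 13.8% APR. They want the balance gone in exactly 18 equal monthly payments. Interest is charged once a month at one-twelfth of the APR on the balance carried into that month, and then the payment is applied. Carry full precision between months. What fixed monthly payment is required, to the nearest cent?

Monthly rate r = 13.8%/12 = 1.15% = 0.0115.
Level-payment amortization: P = B₀·r / (1 − (1+r)^(−n)) = 1226.00·0.0115 / (1 − 1.0115^(−18)).
Denominator 1 − (1+r)^(−18) = 0.186019442.
P = 14.099 / 0.186019442 ≈ 75.79.

$75.79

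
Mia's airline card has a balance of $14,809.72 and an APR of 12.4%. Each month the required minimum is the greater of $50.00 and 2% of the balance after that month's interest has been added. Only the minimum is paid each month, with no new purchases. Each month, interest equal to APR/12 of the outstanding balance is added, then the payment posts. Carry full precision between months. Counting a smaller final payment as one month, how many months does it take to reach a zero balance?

Monthly rate r = 12.4%/12 = 1.03333% = 0.0103333.
While 2% of the post-interest balance exceeds $50.00, each month B ← (B·(1+r))·(1 − 0.02), i.e. B shrinks by the factor (1+r)·0.98 = 0.99013.
This holds for months 1–181. Entering month 182 the balance is $2,457.95; 2% of the post-interest balance is now below $50.00, so the flat $50.00 minimum applies from here.
From month 182 a fixed $50.00 at rate r clears $2,457.95 in 69 more payments. Total: 181 + 69 = 250 months.

250 months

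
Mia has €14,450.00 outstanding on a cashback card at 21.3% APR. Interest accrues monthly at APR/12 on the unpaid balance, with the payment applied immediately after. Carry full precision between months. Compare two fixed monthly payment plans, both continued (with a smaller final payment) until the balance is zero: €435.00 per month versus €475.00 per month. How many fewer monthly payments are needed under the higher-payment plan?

Monthly rate r = 21.3%/12 = 1.775% = 0.01775.
At €435.00/mo: n = ⌈−ln(1 − rB₀/P)/ln(1+r)⌉ = 51 payments (last €272.17); total interest = total paid − €14,450.00 = €7,572.17.
At €475.00/mo: 45 payments (last €63.17); total interest €6,513.17.
Payments saved = 51 − 45 = 6.

6 fewer payments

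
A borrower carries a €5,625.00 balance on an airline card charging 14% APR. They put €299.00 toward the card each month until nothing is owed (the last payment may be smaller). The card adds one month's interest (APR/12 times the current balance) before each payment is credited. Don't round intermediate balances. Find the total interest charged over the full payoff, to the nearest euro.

Monthly rate r = 14%/12 = 1.16667% = 0.0116667.
Payoff takes n = ⌈−ln(1 − rB₀/P)/ln(1+r)⌉ = ⌈21.363⌉ = 22 payments; the last is €109.06.
Total paid = 21·€299.00 + €109.06 = €6,388.06.
Total interest = total paid − principal = €6,388.06 − €5,625.00 = €763.06.

€763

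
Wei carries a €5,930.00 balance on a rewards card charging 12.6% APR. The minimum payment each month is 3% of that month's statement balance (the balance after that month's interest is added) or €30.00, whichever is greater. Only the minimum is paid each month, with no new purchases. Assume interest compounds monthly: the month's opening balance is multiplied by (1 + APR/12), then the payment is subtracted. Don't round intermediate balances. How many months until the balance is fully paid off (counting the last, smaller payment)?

131 months

Monthly rate r = 12.6%/12 = 1.05% = 0.0105.
While 3% of the post-interest balance exceeds €30.00, each month B ← (B·(1+r))·(1 − 0.03), i.e. B shrinks by the factor (1+r)·0.97 = 0.98018.
This holds for months 1–90. Entering month 91 the balance is €978.99; 3% of the post-interest balance is now below €30.00, so the flat €30.00 minimum applies from here.
From month 91 a fixed €30.00 at rate r clears €978.99 in 41 more payments. Total: 90 + 41 = 131 months.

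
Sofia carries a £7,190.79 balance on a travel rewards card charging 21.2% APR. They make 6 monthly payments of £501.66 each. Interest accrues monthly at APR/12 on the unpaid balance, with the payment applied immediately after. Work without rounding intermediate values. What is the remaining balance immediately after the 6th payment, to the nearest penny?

£4,841.41

Monthly rate r = 21.2%/12 = 1.76667% = 0.0176667.
Each month: B ← B·(1+r) − £501.66.
Month 1: interest £127.04; balance after payment £6,816.17.
Month 2: interest £120.42; balance after payment £6,434.93.
Month 3: interest £113.68; balance after payment £6,046.95.
Month 4: interest £106.83; balance after payment £5,652.12.
Month 5: interest £99.85; balance after payment £5,250.31.
Month 6: interest £92.76; balance after payment £4,841.41.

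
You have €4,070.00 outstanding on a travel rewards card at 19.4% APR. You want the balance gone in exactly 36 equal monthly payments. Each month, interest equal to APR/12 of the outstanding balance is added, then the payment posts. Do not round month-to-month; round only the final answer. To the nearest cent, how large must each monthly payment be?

Monthly rate r = 19.4%/12 = 1.61667% = 0.0161667.
Level-payment amortization: P = B₀·r / (1 − (1+r)^(−n)) = 4070.00·0.0161667 / (1 − 1.01617^(−36)).
Denominator 1 − (1+r)^(−36) = 0.438613463.
P = 65.7983 / 0.438613463 ≈ 150.01.

€150.01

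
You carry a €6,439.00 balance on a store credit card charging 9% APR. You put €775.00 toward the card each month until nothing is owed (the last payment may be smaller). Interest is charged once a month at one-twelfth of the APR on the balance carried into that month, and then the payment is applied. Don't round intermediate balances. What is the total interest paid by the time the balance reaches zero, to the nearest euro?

Monthly rate r = 9%/12 = 0.75% = 0.0075.
Payoff takes n = ⌈−ln(1 − rB₀/P)/ln(1+r)⌉ = ⌈8.611⌉ = 9 payments; the last is €473.95.
Total paid = 8·€775.00 + €473.95 = €6,673.95.
Total interest = total paid − principal = €6,673.95 − €6,439.00 = €234.95.

€235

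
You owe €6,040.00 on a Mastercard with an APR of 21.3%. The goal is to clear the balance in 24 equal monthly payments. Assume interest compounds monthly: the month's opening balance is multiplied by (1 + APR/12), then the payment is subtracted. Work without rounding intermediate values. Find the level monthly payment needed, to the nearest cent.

€311.26

Monthly rate r = 21.3%/12 = 1.775% = 0.01775.
Level-payment amortization: P = B₀·r / (1 − (1+r)^(−n)) = 6040.00·0.01775 / (1 − 1.01775^(−24)).
Denominator 1 − (1+r)^(−24) = 0.344438659.
P = 107.21 / 0.344438659 ≈ 311.26.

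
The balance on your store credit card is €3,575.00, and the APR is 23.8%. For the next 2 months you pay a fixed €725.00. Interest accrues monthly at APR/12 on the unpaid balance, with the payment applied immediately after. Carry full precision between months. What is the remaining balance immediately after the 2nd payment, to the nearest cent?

Monthly rate r = 23.8%/12 = 1.98333% = 0.0198333.
Each month: B ← B·(1+r) − €725.00.
Month 1: interest €70.90; balance after payment €2,920.90.
Month 2: interest €57.93; balance after payment €2,253.84.

€2,253.84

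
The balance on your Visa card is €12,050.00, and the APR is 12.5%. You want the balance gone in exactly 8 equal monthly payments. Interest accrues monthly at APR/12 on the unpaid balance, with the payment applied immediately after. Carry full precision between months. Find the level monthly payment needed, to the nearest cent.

Monthly rate r = 12.5%/12 = 1.04167% = 0.0104167.
Level-payment amortization: P = B₀·r / (1 − (1+r)^(−n)) = 12050.00·0.0104167 / (1 − 1.01042^(−8)).
Denominator 1 − (1+r)^(−8) = 0.0795589267.
P = 125.521 / 0.0795589267 ≈ 1577.71.

€1,577.71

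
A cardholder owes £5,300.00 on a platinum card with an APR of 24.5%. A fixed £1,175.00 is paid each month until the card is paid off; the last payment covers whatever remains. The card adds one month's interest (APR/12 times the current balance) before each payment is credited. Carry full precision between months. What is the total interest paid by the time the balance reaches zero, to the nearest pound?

£319

Monthly rate r = 24.5%/12 = 2.04167% = 0.0204167.
Payoff takes n = ⌈−ln(1 − rB₀/P)/ln(1+r)⌉ = ⌈4.780⌉ = 5 payments; the last is £918.75.
Total paid = 4·£1,175.00 + £918.75 = £5,618.75.
Total interest = total paid − principal = £5,618.75 − £5,300.00 = £318.75.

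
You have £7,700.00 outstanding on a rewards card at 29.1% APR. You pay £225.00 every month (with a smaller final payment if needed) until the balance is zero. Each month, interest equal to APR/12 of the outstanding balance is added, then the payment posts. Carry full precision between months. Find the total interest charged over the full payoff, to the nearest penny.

Monthly rate r = 29.1%/12 = 2.425% = 0.02425.
Payoff takes n = ⌈−ln(1 − rB₀/P)/ln(1+r)⌉ = ⌈73.926⌉ = 74 payments; the last is £208.44.
Total paid = 73·£225.00 + £208.44 = £16,633.44.
Total interest = total paid − principal = £16,633.44 − £7,700.00 = £8,933.44.

£8,933.44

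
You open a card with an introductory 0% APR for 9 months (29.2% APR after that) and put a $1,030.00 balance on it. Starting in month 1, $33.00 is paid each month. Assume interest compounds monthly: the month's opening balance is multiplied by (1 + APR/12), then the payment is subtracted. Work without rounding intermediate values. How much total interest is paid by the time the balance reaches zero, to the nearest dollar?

Promo months 1–9 at r₀ = 0%/12 = 0; months 10+ at r₁ = 29.2%/12 = 0.0243333.
After month 9 (no interest yet): B = $1,030.00 − 9·$33.00 = $733.00.
Then at r₁ with $33.00/mo: n₂ = −ln(1 − r₁·B/P)/ln(1+r₁) ≈ 32.34 → 33 more payments.
Total paid = 41·$33.00 + $11.43 = $1,364.43; interest = $1,364.43 − $1,030.00 = $334.43.

$334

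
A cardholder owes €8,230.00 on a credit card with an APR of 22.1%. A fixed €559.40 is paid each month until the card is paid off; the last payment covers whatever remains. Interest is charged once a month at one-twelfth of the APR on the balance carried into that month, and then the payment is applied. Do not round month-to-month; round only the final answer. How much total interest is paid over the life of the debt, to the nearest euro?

€1,458

Monthly rate r = 22.1%/12 = 1.84167% = 0.0184167.
Payoff takes n = ⌈−ln(1 − rB₀/P)/ln(1+r)⌉ = ⌈17.317⌉ = 18 payments; the last is €178.19.
Total paid = 17·€559.40 + €178.19 = €9,687.99.
Total interest = total paid − principal = €9,687.99 − €8,230.00 = €1,457.99.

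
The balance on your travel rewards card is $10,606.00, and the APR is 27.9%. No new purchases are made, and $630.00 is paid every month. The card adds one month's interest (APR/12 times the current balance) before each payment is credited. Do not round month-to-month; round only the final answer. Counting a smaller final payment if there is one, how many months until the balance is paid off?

22 months

Monthly rate r = 27.9%/12 = 2.325% = 0.02325.
Recurrence: B ← B·(1+r) − $630.00.
Month 1: interest $246.59; balance after payment $10,222.59.
Month 2: interest $237.68; balance after payment $9,830.26.
Closed form: n = −ln(1 − rB₀/P)/ln(1+r) = −ln(0.60859)/ln(1.02325) ≈ 21.607, so the balance reaches zero during payment 22.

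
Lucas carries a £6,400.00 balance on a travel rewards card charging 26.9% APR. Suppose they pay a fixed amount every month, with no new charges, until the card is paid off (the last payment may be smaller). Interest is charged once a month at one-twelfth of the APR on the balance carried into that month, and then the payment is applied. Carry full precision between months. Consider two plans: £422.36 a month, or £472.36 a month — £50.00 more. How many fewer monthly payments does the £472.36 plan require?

Monthly rate r = 26.9%/12 = 2.24167% = 0.0224167.
At £422.36/mo: n = ⌈−ln(1 − rB₀/P)/ln(1+r)⌉ = 19 payments (last £305.48); total interest = total paid − £6,400.00 = £1,507.96.
At £472.36/mo: 17 payments (last £156.75); total interest £1,314.51.
Payments saved = 19 − 17 = 2.

2 fewer payments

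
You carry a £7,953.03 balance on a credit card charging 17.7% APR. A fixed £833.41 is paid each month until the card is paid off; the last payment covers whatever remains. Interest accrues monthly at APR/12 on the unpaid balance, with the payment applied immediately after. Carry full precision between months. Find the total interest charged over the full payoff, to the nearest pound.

£683

Monthly rate r = 17.7%/12 = 1.475% = 0.01475.
Payoff takes n = ⌈−ln(1 − rB₀/P)/ln(1+r)⌉ = ⌈10.361⌉ = 11 payments; the last is £301.89.
Total paid = 10·£833.41 + £301.89 = £8,635.99.
Total interest = total paid − principal = £8,635.99 − £7,953.03 = £682.96.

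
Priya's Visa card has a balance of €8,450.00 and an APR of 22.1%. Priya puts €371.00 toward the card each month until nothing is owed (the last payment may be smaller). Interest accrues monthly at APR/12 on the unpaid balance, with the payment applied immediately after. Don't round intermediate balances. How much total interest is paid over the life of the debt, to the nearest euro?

Monthly rate r = 22.1%/12 = 1.84167% = 0.0184167.
Payoff takes n = ⌈−ln(1 − rB₀/P)/ln(1+r)⌉ = ⌈29.799⌉ = 30 payments; the last is €296.89.
Total paid = 29·€371.00 + €296.89 = €11,055.89.
Total interest = total paid − principal = €11,055.89 − €8,450.00 = €2,605.89.

€2,606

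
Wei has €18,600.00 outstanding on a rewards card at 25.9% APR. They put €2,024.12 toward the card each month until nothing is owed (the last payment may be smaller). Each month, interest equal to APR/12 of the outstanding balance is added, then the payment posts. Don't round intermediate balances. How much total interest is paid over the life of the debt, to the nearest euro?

€2,359

Monthly rate r = 25.9%/12 = 2.15833% = 0.0215833.
Payoff takes n = ⌈−ln(1 − rB₀/P)/ln(1+r)⌉ = ⌈10.352⌉ = 11 payments; the last is €718.23.
Total paid = 10·€2,024.12 + €718.23 = €20,959.43.
Total interest = total paid − principal = €20,959.43 − €18,600.00 = €2,359.43.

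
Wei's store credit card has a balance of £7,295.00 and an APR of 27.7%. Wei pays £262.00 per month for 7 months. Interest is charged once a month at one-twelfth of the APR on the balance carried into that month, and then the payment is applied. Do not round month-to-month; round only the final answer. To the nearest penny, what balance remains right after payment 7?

Monthly rate r = 27.7%/12 = 2.30833% = 0.0230833.
Each month: B ← B·(1+r) − £262.00.
Month 1: interest £168.39; balance after payment £7,201.39.
Month 2: interest £166.23; balance after payment £7,105.63.
Month 3: interest £164.02; balance after payment £7,007.65.
Month 4: interest £161.76; balance after payment £6,907.41.
Month 5: interest £159.45; balance after payment £6,804.85.
Month 6: interest £157.08; balance after payment £6,699.93.
Month 7: interest £154.66; balance after payment £6,592.59.

£6,592.59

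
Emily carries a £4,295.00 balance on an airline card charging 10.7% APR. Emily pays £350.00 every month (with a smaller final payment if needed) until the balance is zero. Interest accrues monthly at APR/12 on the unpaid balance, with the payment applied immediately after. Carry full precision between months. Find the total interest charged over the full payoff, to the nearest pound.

Monthly rate r = 10.7%/12 = 0.891667% = 0.00891667.
Payoff takes n = ⌈−ln(1 − rB₀/P)/ln(1+r)⌉ = ⌈13.054⌉ = 14 payments; the last is £18.99.
Total paid = 13·£350.00 + £18.99 = £4,568.99.
Total interest = total paid − principal = £4,568.99 − £4,295.00 = £273.99.

£274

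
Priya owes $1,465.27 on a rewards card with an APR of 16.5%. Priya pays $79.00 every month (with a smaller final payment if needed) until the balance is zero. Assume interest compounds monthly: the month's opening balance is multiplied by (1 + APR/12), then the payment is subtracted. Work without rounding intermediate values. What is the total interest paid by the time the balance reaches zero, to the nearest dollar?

$238

Monthly rate r = 16.5%/12 = 1.375% = 0.01375.
Payoff takes n = ⌈−ln(1 − rB₀/P)/ln(1+r)⌉ = ⌈21.559⌉ = 22 payments; the last is $44.27.
Total paid = 21·$79.00 + $44.27 = $1,703.27.
Total interest = total paid − principal = $1,703.27 − $1,465.27 = $238.00.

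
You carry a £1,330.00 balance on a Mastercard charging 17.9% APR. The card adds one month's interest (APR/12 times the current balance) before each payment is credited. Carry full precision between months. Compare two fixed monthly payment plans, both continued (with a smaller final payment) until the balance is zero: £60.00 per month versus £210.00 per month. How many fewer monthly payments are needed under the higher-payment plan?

21 fewer payments

Monthly rate r = 17.9%/12 = 1.49167% = 0.0149167.
At £60.00/mo: n = ⌈−ln(1 − rB₀/P)/ln(1+r)⌉ = 28 payments (last £6.84); total interest = total paid − £1,330.00 = £296.84.
At £210.00/mo: 7 payments (last £147.80); total interest £77.80.
Payments saved = 28 − 7 = 21.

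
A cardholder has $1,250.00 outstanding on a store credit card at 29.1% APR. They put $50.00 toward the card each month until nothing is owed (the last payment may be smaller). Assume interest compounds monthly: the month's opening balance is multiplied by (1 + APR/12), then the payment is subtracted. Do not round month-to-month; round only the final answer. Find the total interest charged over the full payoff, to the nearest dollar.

$695

Monthly rate r = 29.1%/12 = 2.425% = 0.02425.
Payoff takes n = ⌈−ln(1 − rB₀/P)/ln(1+r)⌉ = ⌈38.899⌉ = 39 payments; the last is $44.99.
Total paid = 38·$50.00 + $44.99 = $1,944.99.
Total interest = total paid − principal = $1,944.99 − $1,250.00 = $694.99.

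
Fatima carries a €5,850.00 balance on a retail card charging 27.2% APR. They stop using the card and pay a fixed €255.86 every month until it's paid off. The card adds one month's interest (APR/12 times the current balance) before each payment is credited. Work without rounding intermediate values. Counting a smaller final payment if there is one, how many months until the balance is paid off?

33 payments

Monthly rate r = 27.2%/12 = 2.26667% = 0.0226667.
Recurrence: B ← B·(1+r) − €255.86.
Month 1: interest €132.60; balance after payment €5,726.74.
Month 2: interest €129.81; balance after payment €5,600.69.
Closed form: n = −ln(1 − rB₀/P)/ln(1+r) = −ln(0.48175)/ln(1.02267) ≈ 32.584, so the balance reaches zero during payment 33.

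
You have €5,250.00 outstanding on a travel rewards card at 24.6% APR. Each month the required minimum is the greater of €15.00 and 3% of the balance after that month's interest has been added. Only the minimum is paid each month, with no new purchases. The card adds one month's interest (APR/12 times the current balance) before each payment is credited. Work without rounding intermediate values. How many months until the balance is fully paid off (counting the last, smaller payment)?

288 months

Monthly rate r = 24.6%/12 = 2.05% = 0.0205.
While 3% of the post-interest balance exceeds €15.00, each month B ← (B·(1+r))·(1 − 0.03), i.e. B shrinks by the factor (1+r)·0.97 = 0.98988.
This holds for months 1–234. Entering month 235 the balance is €486.40; 3% of the post-interest balance is now below €15.00, so the flat €15.00 minimum applies from here.
From month 235 a fixed €15.00 at rate r clears €486.40 in 54 more payments. Total: 234 + 54 = 288 months.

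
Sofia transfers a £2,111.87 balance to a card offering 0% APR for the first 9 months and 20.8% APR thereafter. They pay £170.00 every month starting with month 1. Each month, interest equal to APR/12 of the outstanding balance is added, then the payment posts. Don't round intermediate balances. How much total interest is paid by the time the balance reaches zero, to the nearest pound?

Promo months 1–9 at r₀ = 0%/12 = 0; months 10+ at r₁ = 20.8%/12 = 0.0173333.
After month 9 (no interest yet): B = £2,111.87 − 9·£170.00 = £581.87.
Then at r₁ with £170.00/mo: n₂ = −ln(1 − r₁·B/P)/ln(1+r₁) ≈ 3.56 → 4 more payments.
Total paid = 12·£170.00 + £95.39 = £2,135.39; interest = £2,135.39 − £2,111.87 = £23.52.

£24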